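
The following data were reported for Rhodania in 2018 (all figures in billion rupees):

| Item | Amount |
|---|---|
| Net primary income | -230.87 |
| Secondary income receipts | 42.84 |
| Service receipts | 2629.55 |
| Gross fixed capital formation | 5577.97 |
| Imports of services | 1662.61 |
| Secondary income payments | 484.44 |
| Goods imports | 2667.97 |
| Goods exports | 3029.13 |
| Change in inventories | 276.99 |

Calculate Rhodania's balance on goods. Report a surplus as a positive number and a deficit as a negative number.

361.16

Goods balance = 3029.13 - 2667.97 = 361.16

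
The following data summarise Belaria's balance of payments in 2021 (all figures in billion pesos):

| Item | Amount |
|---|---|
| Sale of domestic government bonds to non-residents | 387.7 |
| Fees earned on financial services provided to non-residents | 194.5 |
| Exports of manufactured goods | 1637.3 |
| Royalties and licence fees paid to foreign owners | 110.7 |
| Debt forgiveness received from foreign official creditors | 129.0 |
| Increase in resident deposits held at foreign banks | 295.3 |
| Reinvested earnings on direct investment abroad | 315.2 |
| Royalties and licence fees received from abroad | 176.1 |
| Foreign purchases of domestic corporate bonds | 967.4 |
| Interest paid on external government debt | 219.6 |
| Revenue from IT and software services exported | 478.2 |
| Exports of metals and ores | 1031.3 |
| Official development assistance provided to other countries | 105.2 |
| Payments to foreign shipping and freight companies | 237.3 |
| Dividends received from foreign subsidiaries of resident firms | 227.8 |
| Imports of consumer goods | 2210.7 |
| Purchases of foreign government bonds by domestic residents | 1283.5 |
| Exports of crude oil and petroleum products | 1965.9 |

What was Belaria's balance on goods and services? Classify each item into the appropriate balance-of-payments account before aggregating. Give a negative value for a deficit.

2924.6

Goods: 1031.3 + 1965.9 - 2210.7 + 1637.3 = 2423.8
Services: -110.7 + 176.1 + 478.2 - 237.3 + 194.5 = 500.8
Trade balance = 2423.8 + 500.8 = 2924.6
(Excluded from the trade balance — financial account: sale of domestic government bonds to non-residents 387.7, increase in resident deposits held at foreign banks 295.3, foreign purchases of domestic corporate bonds 967.4, purchases of foreign government bonds by domestic residents 1283.5; capital account: debt forgiveness received from foreign official creditors 129.0; primary income: reinvested earnings on direct investment abroad 315.2, interest paid on external government debt 219.6, dividends received from foreign subsidiaries of resident firms 227.8; secondary income: official development assistance provided to other countries 105.2.)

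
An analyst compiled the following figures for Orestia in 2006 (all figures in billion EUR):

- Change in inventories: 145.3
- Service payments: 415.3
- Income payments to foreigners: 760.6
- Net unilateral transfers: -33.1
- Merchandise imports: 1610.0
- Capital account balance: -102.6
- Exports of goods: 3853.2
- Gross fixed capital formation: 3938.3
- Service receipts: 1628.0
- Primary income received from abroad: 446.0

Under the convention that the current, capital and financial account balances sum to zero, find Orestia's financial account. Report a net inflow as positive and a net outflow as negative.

Goods balance = 3853.2 - 1610.0 = 2243.2
Services balance = 1628.0 - 415.3 = 1212.7
Trade balance (goods + services) = 2243.2 + 1212.7 = 3455.9
Net primary income = 446.0 - 760.6 = -314.6
Net secondary income = -33.1
Current account = 3455.9 + (-314.6) + (-33.1) = 3108.2
Financial account = -(3108.2 + (-102.6)) = -3005.6

-3005.6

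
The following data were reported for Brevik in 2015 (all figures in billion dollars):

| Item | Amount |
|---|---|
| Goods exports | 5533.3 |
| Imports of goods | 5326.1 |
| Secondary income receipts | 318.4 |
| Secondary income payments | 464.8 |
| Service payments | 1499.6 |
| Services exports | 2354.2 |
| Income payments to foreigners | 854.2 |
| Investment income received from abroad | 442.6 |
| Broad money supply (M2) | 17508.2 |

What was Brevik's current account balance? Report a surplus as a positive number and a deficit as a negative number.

Goods balance = 5533.3 - 5326.1 = 207.2
Services balance = 2354.2 - 1499.6 = 854.6
Trade balance (goods + services) = 207.2 + 854.6 = 1061.8
Net primary income = 442.6 - 854.2 = -411.6
Net secondary income = 318.4 - 464.8 = -146.4
Current account = 1061.8 + (-411.6) + (-146.4) = 503.8

503.8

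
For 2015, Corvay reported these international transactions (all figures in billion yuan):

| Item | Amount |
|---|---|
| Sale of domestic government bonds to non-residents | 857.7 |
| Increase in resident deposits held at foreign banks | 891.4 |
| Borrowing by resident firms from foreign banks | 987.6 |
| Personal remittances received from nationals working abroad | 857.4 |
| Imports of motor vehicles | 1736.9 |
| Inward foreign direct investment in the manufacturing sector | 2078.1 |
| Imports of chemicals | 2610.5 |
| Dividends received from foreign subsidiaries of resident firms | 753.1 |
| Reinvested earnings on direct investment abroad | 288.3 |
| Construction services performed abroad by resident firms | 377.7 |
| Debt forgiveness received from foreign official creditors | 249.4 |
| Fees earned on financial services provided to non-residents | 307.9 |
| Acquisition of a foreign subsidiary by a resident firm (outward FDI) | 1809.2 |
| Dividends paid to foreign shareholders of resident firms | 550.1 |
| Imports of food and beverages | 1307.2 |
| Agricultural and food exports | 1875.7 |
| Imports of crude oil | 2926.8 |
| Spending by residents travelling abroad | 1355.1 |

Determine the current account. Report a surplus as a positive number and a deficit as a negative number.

-6026.5

Goods: -2926.8 - 2610.5 - 1736.9 + 1875.7 - 1307.2 = -6705.7
Services: 377.7 + 307.9 - 1355.1 = -669.5
Primary income: 753.1 + 288.3 - 550.1 = 491.3
Secondary income: 857.4
Current account = (-6705.7) + (-669.5) + 491.3 + 857.4 = -6026.5
(Excluded from the current account — financial account: sale of domestic government bonds to non-residents 857.7, increase in resident deposits held at foreign banks 891.4, borrowing by resident firms from foreign banks 987.6, inward foreign direct investment in the manufacturing sector 2078.1, acquisition of a foreign subsidiary by a resident firm (outward FDI) 1809.2; capital account: debt forgiveness received from foreign official creditors 249.4.)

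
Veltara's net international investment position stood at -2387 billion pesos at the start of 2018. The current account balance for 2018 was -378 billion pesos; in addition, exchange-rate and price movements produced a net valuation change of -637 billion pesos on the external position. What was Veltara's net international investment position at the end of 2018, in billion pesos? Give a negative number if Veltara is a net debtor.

-3402

Change in NIIP = current account + net valuation change = -378 + (-637) = -1015
End-of-year NIIP = -2387 + (-1015) = -3402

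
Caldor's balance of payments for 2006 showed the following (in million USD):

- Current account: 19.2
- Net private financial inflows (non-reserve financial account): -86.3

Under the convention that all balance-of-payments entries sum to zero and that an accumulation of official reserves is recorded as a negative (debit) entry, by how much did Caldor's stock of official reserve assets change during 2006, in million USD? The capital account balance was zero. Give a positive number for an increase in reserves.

Official reserve transactions balance = -(19.2 + (-86.3)) = 67.1
An accumulation of reserves is recorded as a debit (negative entry), so the change in the stock of reserves is the negative of that balance.
Change in official reserves = -(67.1) = -67.1

-67.1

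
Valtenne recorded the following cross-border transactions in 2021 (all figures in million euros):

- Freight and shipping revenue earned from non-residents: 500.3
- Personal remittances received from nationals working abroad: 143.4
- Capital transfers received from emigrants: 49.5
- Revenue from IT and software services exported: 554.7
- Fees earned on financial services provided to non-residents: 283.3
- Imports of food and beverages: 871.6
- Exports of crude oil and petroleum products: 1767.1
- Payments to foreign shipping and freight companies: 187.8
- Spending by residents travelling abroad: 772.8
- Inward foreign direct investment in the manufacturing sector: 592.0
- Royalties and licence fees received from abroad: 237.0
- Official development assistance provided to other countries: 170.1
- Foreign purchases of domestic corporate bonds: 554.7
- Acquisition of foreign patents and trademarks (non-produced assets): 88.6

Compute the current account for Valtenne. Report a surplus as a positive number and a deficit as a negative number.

Goods: -871.6 + 1767.1 = 895.5
Services: 237.0 + 283.3 + 500.3 + 554.7 - 772.8 - 187.8 = 614.7
Secondary income: -170.1 + 143.4 = -26.7
Current account = 895.5 + 614.7 + (-26.7) = 1483.5
(Excluded from the current account — capital account: capital transfers received from emigrants 49.5, acquisition of foreign patents and trademarks (non-produced assets) 88.6; financial account: inward foreign direct investment in the manufacturing sector 592.0, foreign purchases of domestic corporate bonds 554.7.)

1483.5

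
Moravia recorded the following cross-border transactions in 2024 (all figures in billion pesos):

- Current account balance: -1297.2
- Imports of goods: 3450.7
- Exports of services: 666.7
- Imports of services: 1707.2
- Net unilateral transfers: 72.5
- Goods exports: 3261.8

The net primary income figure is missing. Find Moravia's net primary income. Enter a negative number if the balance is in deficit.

-140.3

Current account = goods balance + services balance + net primary income + net secondary income
Sum of the known components = -1156.9
Net primary income = CA - (known components) = -1297.2 - (-1156.9) = -140.3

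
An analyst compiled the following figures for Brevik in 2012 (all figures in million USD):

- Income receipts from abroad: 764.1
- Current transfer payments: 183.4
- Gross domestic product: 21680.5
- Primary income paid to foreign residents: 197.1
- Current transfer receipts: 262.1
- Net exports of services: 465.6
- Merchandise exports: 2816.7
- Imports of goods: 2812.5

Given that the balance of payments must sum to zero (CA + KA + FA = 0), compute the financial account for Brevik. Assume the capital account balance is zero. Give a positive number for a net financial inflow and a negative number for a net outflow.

Goods balance = 2816.7 - 2812.5 = 4.2
Services balance = 465.6
Trade balance (goods + services) = 4.2 + 465.6 = 469.8
Net primary income = 764.1 - 197.1 = 567.0
Net secondary income = 262.1 - 183.4 = 78.7
Current account = 469.8 + 567.0 + 78.7 = 1115.5
Financial account = -(1115.5) = -1115.5

-1115.5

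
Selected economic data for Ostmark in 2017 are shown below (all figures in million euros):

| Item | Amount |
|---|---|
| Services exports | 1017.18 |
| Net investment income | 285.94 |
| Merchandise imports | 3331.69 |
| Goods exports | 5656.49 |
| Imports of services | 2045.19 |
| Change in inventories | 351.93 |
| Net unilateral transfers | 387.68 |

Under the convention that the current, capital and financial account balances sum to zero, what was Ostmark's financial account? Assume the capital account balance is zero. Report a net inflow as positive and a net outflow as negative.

-1970.41

Goods balance = 5656.49 - 3331.69 = 2324.80
Services balance = 1017.18 - 2045.19 = -1028.01
Trade balance (goods + services) = 2324.80 + (-1028.01) = 1296.79
Net primary income = 285.94
Net secondary income = 387.68
Current account = 1296.79 + 285.94 + 387.68 = 1970.41
Financial account = -(1970.41) = -1970.41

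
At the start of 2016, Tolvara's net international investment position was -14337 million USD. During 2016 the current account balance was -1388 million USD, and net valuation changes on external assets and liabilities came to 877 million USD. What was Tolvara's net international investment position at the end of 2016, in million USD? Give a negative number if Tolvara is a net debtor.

Change in NIIP = current account + net valuation change = -1388 + 877 = -511
End-of-year NIIP = -14337 + (-511) = -14848

-14848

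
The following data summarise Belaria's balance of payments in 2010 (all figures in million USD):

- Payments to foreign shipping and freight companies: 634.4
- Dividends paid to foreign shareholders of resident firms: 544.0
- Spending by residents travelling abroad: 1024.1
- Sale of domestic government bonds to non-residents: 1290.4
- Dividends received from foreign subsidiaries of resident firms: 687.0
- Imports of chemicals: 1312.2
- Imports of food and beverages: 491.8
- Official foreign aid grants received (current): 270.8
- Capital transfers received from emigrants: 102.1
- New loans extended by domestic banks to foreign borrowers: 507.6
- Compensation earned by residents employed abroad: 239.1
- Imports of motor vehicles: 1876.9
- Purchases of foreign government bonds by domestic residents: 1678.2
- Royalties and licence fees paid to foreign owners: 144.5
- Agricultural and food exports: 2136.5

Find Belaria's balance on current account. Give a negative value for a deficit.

-2694.5

Goods: -1312.2 - 491.8 + 2136.5 - 1876.9 = -1544.4
Services: -144.5 - 634.4 - 1024.1 = -1803.0
Primary income: 239.1 + 687.0 - 544.0 = 382.1
Secondary income: 270.8
Current account = (-1544.4) + (-1803.0) + 382.1 + 270.8 = -2694.5
(Excluded from the current account — financial account: sale of domestic government bonds to non-residents 1290.4, new loans extended by domestic banks to foreign borrowers 507.6, purchases of foreign government bonds by domestic residents 1678.2; capital account: capital transfers received from emigrants 102.1.)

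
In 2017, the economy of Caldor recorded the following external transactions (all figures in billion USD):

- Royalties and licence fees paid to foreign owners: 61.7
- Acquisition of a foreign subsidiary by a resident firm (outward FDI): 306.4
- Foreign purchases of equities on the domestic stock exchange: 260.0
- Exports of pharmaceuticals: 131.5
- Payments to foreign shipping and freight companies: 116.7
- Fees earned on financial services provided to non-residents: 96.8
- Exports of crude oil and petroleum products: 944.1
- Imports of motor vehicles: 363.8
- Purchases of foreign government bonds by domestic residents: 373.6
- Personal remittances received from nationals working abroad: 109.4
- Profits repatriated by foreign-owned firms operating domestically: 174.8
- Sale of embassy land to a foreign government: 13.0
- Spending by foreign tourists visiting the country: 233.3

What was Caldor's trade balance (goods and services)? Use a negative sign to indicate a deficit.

Goods: -363.8 + 944.1 + 131.5 = 711.8
Services: 233.3 - 116.7 + 96.8 - 61.7 = 151.7
Trade balance = 711.8 + 151.7 = 863.5
(Excluded from the trade balance — financial account: acquisition of a foreign subsidiary by a resident firm (outward FDI) 306.4, foreign purchases of equities on the domestic stock exchange 260.0, purchases of foreign government bonds by domestic residents 373.6; secondary income: personal remittances received from nationals working abroad 109.4; primary income: profits repatriated by foreign-owned firms operating domestically 174.8; capital account: sale of embassy land to a foreign government 13.0.)

863.5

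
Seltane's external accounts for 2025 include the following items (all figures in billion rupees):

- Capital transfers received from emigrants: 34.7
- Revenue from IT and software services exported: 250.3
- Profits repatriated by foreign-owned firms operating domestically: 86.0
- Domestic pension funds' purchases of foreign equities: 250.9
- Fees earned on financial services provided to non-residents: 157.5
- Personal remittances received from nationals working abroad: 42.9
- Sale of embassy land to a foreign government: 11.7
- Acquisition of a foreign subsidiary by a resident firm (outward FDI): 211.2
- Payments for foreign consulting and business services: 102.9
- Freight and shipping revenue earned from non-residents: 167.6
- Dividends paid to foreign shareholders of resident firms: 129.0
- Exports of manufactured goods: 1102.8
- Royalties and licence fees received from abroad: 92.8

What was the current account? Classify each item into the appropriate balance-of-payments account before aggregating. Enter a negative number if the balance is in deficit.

Goods: 1102.8
Services: 167.6 + 92.8 + 250.3 - 102.9 + 157.5 = 565.3
Primary income: -129.0 - 86.0 = -215.0
Secondary income: 42.9
Current account = 1102.8 + 565.3 + (-215.0) + 42.9 = 1496.0
(Excluded from the current account — capital account: capital transfers received from emigrants 34.7, sale of embassy land to a foreign government 11.7; financial account: domestic pension funds' purchases of foreign equities 250.9, acquisition of a foreign subsidiary by a resident firm (outward FDI) 211.2.)

1496.0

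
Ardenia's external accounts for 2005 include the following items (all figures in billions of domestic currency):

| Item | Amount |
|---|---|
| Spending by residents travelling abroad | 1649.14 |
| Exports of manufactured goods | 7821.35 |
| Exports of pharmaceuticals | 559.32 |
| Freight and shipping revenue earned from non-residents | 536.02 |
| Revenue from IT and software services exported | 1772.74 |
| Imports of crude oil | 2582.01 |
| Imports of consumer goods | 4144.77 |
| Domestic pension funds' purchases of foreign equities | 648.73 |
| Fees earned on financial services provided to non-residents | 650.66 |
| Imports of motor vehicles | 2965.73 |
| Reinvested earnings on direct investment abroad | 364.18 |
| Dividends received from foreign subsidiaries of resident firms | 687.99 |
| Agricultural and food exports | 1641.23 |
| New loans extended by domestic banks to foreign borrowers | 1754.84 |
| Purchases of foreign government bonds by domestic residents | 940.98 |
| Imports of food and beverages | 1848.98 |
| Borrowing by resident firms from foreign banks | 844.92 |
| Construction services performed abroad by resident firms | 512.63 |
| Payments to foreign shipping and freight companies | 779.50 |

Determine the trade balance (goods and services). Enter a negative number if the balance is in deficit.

-476.18

Goods: 1641.23 + 7821.35 - 1848.98 + 559.32 - 4144.77 - 2965.73 - 2582.01 = -1519.59
Services: 512.63 + 650.66 - 1649.14 + 1772.74 + 536.02 - 779.50 = 1043.41
Trade balance = -1519.59 + 1043.41 = -476.18
(Excluded from the trade balance — financial account: domestic pension funds' purchases of foreign equities 648.73, new loans extended by domestic banks to foreign borrowers 1754.84, purchases of foreign government bonds by domestic residents 940.98, borrowing by resident firms from foreign banks 844.92; primary income: reinvested earnings on direct investment abroad 364.18, dividends received from foreign subsidiaries of resident firms 687.99.)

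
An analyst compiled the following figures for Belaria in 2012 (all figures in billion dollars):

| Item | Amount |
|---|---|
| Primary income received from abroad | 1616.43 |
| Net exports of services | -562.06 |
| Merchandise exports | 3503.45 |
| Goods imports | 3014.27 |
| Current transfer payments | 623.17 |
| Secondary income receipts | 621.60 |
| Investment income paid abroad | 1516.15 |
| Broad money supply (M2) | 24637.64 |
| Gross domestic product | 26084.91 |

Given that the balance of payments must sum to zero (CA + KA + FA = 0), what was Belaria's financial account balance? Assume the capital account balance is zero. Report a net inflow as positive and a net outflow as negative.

-25.83

Goods balance = 3503.45 - 3014.27 = 489.18
Services balance = -562.06
Trade balance (goods + services) = 489.18 + (-562.06) = -72.88
Net primary income = 1616.43 - 1516.15 = 100.28
Net secondary income = 621.60 - 623.17 = -1.57
Current account = -72.88 + 100.28 + (-1.57) = 25.83
Financial account = -(25.83) = -25.83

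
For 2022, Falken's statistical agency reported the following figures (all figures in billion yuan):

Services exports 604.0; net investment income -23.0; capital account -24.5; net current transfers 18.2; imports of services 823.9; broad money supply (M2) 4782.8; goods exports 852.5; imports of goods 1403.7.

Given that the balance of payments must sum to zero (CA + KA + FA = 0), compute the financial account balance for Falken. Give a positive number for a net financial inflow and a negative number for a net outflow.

800.4

Goods balance = 852.5 - 1403.7 = -551.2
Services balance = 604.0 - 823.9 = -219.9
Trade balance (goods + services) = -551.2 + (-219.9) = -771.1
Net primary income = -23.0
Net secondary income = 18.2
Current account = -771.1 + (-23.0) + 18.2 = -775.9
Financial account = -(-775.9 + (-24.5)) = 800.4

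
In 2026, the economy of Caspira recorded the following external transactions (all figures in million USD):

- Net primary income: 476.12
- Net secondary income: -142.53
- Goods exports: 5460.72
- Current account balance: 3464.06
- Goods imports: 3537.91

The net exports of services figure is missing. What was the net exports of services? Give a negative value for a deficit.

1207.66

Current account = goods balance + services balance + net primary income + net secondary income
Sum of the known components = 2256.40
Net exports of services = CA - (known components) = 3464.06 - 2256.40 = 1207.66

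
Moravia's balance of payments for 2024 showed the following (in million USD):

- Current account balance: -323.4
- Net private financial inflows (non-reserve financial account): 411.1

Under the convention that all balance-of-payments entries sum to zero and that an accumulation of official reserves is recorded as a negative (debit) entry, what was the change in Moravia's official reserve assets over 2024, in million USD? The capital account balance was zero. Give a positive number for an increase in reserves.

87.7

Official reserve transactions balance = -((-323.4) + 411.1) = -87.7
An accumulation of reserves is recorded as a debit (negative entry), so the change in the stock of reserves is the negative of that balance.
Change in official reserves = -(-87.7) = 87.7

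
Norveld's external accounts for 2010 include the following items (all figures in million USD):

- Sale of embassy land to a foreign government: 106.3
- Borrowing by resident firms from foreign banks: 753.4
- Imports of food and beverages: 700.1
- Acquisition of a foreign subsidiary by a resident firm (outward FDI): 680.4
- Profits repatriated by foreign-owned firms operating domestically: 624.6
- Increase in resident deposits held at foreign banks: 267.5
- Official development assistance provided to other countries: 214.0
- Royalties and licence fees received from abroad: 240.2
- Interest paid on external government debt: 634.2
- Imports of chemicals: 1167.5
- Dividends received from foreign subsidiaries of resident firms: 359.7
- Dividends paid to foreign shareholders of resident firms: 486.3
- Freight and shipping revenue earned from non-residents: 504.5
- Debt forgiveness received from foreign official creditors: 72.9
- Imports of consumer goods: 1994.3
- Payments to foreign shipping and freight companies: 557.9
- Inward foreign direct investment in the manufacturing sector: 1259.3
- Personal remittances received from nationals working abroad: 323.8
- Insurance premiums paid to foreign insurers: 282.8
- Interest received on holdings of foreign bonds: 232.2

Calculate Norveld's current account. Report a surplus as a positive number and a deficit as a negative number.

-5001.3

Goods: -1994.3 - 700.1 - 1167.5 = -3861.9
Services: 504.5 - 282.8 + 240.2 - 557.9 = -96.0
Primary income: -624.6 - 486.3 - 634.2 + 359.7 + 232.2 = -1153.2
Secondary income: 323.8 - 214.0 = 109.8
Current account = (-3861.9) + (-96.0) + (-1153.2) + 109.8 = -5001.3
(Excluded from the current account — capital account: sale of embassy land to a foreign government 106.3, debt forgiveness received from foreign official creditors 72.9; financial account: borrowing by resident firms from foreign banks 753.4, acquisition of a foreign subsidiary by a resident firm (outward FDI) 680.4, increase in resident deposits held at foreign banks 267.5, inward foreign direct investment in the manufacturing sector 1259.3.)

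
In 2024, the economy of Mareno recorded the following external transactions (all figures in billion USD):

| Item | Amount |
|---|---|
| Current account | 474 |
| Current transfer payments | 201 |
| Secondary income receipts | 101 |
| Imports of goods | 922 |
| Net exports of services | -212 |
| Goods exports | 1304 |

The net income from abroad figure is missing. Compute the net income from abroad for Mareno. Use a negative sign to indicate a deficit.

404

Current account = goods balance + services balance + net primary income + net secondary income
Sum of the known components = 70
Net income from abroad = CA - (known components) = 474 - 70 = 404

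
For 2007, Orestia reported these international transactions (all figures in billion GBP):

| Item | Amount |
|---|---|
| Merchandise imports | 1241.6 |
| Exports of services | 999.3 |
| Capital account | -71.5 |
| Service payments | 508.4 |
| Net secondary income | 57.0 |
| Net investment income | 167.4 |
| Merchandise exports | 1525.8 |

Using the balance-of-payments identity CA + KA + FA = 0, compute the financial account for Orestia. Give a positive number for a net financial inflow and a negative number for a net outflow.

Goods balance = 1525.8 - 1241.6 = 284.2
Services balance = 999.3 - 508.4 = 490.9
Trade balance (goods + services) = 284.2 + 490.9 = 775.1
Net primary income = 167.4
Net secondary income = 57.0
Current account = 775.1 + 167.4 + 57.0 = 999.5
Financial account = -(999.5 + (-71.5)) = -928.0

-928.0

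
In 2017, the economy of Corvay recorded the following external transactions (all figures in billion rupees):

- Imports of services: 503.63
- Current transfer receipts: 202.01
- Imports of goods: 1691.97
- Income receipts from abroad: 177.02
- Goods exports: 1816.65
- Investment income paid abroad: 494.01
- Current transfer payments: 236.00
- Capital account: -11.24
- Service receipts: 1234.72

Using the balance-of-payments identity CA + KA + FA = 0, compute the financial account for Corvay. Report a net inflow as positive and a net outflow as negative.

-493.55

Goods balance = 1816.65 - 1691.97 = 124.68
Services balance = 1234.72 - 503.63 = 731.09
Trade balance (goods + services) = 124.68 + 731.09 = 855.77
Net primary income = 177.02 - 494.01 = -316.99
Net secondary income = 202.01 - 236.00 = -33.99
Current account = 855.77 + (-316.99) + (-33.99) = 504.79
Financial account = -(504.79 + (-11.24)) = -493.55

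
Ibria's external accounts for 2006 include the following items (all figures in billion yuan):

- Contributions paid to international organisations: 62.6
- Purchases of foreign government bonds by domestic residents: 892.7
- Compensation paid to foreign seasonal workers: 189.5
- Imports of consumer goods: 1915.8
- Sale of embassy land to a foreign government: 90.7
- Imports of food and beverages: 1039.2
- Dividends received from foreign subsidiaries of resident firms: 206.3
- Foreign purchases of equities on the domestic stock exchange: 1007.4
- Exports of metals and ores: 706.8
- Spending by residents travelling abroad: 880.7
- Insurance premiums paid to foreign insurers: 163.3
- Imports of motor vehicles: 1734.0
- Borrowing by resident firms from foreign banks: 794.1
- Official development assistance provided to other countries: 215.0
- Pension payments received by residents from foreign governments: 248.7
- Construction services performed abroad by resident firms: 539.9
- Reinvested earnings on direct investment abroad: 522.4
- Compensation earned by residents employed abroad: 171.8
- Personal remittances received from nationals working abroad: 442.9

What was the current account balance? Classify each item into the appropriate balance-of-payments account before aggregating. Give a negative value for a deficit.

-3361.3

Goods: -1915.8 - 1039.2 - 1734.0 + 706.8 = -3982.2
Services: 539.9 - 163.3 - 880.7 = -504.1
Primary income: 206.3 + 522.4 + 171.8 - 189.5 = 711.0
Secondary income: 248.7 + 442.9 - 62.6 - 215.0 = 414.0
Current account = (-3982.2) + (-504.1) + 711.0 + 414.0 = -3361.3
(Excluded from the current account — financial account: purchases of foreign government bonds by domestic residents 892.7, foreign purchases of equities on the domestic stock exchange 1007.4, borrowing by resident firms from foreign banks 794.1; capital account: sale of embassy land to a foreign government 90.7.)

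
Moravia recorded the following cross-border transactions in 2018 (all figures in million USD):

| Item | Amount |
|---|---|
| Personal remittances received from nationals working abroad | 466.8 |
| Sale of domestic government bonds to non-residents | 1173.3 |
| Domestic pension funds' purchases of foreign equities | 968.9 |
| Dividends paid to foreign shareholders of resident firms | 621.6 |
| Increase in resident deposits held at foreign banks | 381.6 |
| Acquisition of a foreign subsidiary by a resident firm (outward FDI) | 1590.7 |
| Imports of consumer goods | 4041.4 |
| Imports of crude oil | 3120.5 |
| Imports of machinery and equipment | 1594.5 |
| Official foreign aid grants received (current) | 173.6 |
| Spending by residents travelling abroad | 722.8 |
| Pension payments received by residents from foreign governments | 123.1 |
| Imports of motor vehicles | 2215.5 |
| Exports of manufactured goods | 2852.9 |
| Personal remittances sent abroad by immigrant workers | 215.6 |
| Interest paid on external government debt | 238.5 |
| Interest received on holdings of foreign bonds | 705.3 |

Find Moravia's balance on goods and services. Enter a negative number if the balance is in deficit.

-8841.8

Goods: -4041.4 - 2215.5 + 2852.9 - 1594.5 - 3120.5 = -8119.0
Services: -722.8
Trade balance = -8119.0 + (-722.8) = -8841.8
(Excluded from the trade balance — secondary income: personal remittances received from nationals working abroad 466.8, official foreign aid grants received (current) 173.6, pension payments received by residents from foreign governments 123.1, personal remittances sent abroad by immigrant workers 215.6; financial account: sale of domestic government bonds to non-residents 1173.3, domestic pension funds' purchases of foreign equities 968.9, increase in resident deposits held at foreign banks 381.6, acquisition of a foreign subsidiary by a resident firm (outward FDI) 1590.7; primary income: dividends paid to foreign shareholders of resident firms 621.6, interest paid on external government debt 238.5, interest received on holdings of foreign bonds 705.3.)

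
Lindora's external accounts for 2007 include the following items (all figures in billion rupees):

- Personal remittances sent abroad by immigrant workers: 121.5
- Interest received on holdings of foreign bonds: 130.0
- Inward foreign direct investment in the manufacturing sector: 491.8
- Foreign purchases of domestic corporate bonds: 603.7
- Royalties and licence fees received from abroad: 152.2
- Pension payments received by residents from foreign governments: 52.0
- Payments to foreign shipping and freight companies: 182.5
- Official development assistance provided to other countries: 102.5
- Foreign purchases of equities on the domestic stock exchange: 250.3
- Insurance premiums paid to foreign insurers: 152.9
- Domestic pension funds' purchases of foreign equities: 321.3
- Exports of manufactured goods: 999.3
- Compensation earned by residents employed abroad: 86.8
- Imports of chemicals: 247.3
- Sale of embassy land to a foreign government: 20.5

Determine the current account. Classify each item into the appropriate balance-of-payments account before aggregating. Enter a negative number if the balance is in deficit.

Goods: -247.3 + 999.3 = 752.0
Services: 152.2 - 152.9 - 182.5 = -183.2
Primary income: 86.8 + 130.0 = 216.8
Secondary income: -102.5 + 52.0 - 121.5 = -172.0
Current account = 752.0 + (-183.2) + 216.8 + (-172.0) = 613.6
(Excluded from the current account — financial account: inward foreign direct investment in the manufacturing sector 491.8, foreign purchases of domestic corporate bonds 603.7, foreign purchases of equities on the domestic stock exchange 250.3, domestic pension funds' purchases of foreign equities 321.3; capital account: sale of embassy land to a foreign government 20.5.)

613.6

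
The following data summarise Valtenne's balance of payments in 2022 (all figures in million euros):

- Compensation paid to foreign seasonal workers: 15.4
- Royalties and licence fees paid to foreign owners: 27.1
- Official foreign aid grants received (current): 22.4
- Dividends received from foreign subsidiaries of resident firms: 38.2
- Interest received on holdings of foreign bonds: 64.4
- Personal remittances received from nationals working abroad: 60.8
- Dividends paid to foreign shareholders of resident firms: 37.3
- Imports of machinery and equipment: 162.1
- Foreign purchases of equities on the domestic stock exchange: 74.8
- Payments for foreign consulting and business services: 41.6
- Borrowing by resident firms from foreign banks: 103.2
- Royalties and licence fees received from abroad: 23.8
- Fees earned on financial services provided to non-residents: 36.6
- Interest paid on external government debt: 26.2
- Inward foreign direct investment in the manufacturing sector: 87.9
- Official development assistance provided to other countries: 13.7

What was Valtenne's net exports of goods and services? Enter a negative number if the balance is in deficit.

Goods: -162.1
Services: -27.1 + 36.6 + 23.8 - 41.6 = -8.3
Trade balance = -162.1 + (-8.3) = -170.4
(Excluded from the trade balance — primary income: compensation paid to foreign seasonal workers 15.4, dividends received from foreign subsidiaries of resident firms 38.2, interest received on holdings of foreign bonds 64.4, dividends paid to foreign shareholders of resident firms 37.3, interest paid on external government debt 26.2; secondary income: official foreign aid grants received (current) 22.4, personal remittances received from nationals working abroad 60.8, official development assistance provided to other countries 13.7; financial account: foreign purchases of equities on the domestic stock exchange 74.8, borrowing by resident firms from foreign banks 103.2, inward foreign direct investment in the manufacturing sector 87.9.)

-170.4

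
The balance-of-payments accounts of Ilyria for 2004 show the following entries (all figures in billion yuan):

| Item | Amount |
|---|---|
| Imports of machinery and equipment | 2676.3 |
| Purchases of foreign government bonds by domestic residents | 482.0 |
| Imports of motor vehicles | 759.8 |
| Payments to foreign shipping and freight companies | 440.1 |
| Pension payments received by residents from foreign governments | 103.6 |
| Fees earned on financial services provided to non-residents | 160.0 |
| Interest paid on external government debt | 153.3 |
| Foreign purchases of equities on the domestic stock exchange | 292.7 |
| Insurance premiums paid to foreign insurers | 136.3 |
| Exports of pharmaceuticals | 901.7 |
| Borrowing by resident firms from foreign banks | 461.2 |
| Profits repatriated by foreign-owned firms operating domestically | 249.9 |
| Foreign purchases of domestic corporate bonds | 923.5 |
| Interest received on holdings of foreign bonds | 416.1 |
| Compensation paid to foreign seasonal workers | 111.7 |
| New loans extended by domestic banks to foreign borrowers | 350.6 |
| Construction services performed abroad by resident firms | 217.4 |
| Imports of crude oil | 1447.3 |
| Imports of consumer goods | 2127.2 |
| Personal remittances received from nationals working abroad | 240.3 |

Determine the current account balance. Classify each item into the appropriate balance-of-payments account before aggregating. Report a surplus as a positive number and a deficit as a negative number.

-6062.8

Goods: 901.7 - 759.8 - 2676.3 - 1447.3 - 2127.2 = -6108.9
Services: -440.1 + 160.0 + 217.4 - 136.3 = -199.0
Primary income: -153.3 + 416.1 - 111.7 - 249.9 = -98.8
Secondary income: 103.6 + 240.3 = 343.9
Current account = (-6108.9) + (-199.0) + (-98.8) + 343.9 = -6062.8
(Excluded from the current account — financial account: purchases of foreign government bonds by domestic residents 482.0, foreign purchases of equities on the domestic stock exchange 292.7, borrowing by resident firms from foreign banks 461.2, foreign purchases of domestic corporate bonds 923.5, new loans extended by domestic banks to foreign borrowers 350.6.)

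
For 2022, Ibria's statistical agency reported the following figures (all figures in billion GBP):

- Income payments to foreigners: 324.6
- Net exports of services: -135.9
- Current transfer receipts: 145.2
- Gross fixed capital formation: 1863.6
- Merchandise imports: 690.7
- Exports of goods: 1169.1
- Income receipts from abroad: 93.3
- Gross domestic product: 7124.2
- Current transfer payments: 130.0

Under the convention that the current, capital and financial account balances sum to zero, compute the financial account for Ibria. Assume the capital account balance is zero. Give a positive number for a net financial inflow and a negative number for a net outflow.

-126.4

Goods balance = 1169.1 - 690.7 = 478.4
Services balance = -135.9
Trade balance (goods + services) = 478.4 + (-135.9) = 342.5
Net primary income = 93.3 - 324.6 = -231.3
Net secondary income = 145.2 - 130.0 = 15.2
Current account = 342.5 + (-231.3) + 15.2 = 126.4
Financial account = -(126.4) = -126.4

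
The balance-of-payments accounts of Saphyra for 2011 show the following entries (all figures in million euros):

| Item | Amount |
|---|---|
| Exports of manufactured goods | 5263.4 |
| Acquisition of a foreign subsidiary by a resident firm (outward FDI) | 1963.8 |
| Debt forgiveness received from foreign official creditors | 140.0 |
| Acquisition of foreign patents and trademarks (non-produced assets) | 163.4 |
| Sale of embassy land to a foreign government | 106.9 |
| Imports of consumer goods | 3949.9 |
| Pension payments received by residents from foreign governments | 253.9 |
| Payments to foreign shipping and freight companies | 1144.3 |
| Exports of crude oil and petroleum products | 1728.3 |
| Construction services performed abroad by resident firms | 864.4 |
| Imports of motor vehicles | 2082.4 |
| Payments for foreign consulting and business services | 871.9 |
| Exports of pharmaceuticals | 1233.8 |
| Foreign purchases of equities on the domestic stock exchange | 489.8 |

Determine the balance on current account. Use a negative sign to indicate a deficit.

Goods: 1728.3 - 3949.9 + 1233.8 - 2082.4 + 5263.4 = 2193.2
Services: -1144.3 + 864.4 - 871.9 = -1151.8
Secondary income: 253.9
Current account = 2193.2 + (-1151.8) + 253.9 = 1295.3
(Excluded from the current account — financial account: acquisition of a foreign subsidiary by a resident firm (outward FDI) 1963.8, foreign purchases of equities on the domestic stock exchange 489.8; capital account: debt forgiveness received from foreign official creditors 140.0, acquisition of foreign patents and trademarks (non-produced assets) 163.4, sale of embassy land to a foreign government 106.9.)

1295.3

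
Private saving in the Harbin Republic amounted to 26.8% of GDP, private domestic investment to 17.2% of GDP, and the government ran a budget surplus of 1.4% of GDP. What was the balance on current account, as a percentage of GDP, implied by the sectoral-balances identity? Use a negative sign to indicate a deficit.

11.0

By the sectoral-balances identity, CA = (S_private - I) + (T - G).
Private balance = 26.8 - 17.2 = 9.6
Government balance (T - G) = 1.4
CA = 9.6 + 1.4 = 11.0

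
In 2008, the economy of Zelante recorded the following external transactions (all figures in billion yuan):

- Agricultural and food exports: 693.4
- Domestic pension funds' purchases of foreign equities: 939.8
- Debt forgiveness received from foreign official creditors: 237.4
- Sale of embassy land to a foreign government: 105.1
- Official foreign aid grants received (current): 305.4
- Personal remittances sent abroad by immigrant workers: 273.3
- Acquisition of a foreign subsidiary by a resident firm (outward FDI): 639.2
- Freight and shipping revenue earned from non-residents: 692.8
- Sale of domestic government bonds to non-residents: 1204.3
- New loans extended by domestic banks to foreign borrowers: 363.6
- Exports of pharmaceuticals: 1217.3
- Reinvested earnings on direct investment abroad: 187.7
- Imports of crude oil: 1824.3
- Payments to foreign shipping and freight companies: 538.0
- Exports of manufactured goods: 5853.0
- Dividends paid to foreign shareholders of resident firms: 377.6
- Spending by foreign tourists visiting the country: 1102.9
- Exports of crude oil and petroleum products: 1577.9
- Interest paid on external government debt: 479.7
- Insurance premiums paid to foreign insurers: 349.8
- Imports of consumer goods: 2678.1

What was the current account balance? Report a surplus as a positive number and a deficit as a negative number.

Goods: -1824.3 + 5853.0 + 1577.9 + 1217.3 + 693.4 - 2678.1 = 4839.2
Services: -538.0 - 349.8 + 692.8 + 1102.9 = 907.9
Primary income: -377.6 - 479.7 + 187.7 = -669.6
Secondary income: 305.4 - 273.3 = 32.1
Current account = 4839.2 + 907.9 + (-669.6) + 32.1 = 5109.6
(Excluded from the current account — financial account: domestic pension funds' purchases of foreign equities 939.8, acquisition of a foreign subsidiary by a resident firm (outward FDI) 639.2, sale of domestic government bonds to non-residents 1204.3, new loans extended by domestic banks to foreign borrowers 363.6; capital account: debt forgiveness received from foreign official creditors 237.4, sale of embassy land to a foreign government 105.1.)

5109.6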